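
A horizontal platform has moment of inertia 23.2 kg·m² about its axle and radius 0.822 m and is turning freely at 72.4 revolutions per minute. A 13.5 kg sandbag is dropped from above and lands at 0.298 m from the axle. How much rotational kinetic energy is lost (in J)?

The added mass arrives with no angular momentum about the axle, and any external torque about the axle is negligible, so the system's angular momentum is conserved.
Added inertia Σmr² = (13.5)(0.298)² = 1.199 kg·m²; I_f = 23.20 + 1.199 = 24.40 kg·m².
ω_f = I_p ω_i / I_f = (23.20)(72.4) / 24.40 = 68.84 rpm.
KE_i = ½(23.20)(7.582 rad/s)² = 666.8 J; KE_f = ½(24.40)(7.209)² = 634.0 J.

energy lost ≈ 32.8 J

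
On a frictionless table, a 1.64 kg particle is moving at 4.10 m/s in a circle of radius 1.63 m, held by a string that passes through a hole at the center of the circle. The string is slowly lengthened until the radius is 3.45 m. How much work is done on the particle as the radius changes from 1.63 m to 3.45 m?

W ≈ -10.7 J

Central (radial) force ⇒ zero torque about the center ⇒ m v r is constant.
v₂ = v₁ r₁ / r₂ = (4.10)(1.63) / (3.45) = 1.937 m/s.
W = ΔKE = ½m(v₂² − v₁²) = -10.71 J.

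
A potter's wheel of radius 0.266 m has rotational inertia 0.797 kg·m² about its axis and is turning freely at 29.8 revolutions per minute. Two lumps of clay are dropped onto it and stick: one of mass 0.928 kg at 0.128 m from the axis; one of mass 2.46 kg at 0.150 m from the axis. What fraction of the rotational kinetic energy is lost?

The added mass arrives with no angular momentum about the axis, and any external torque about the axis is negligible, so the system's angular momentum is conserved.
Added inertia Σmr² = (0.928)(0.128)² + (2.46)(0.150)² = 0.07055 kg·m²; I_f = 0.7970 + 0.07055 = 0.8676 kg·m².
ω_f = I_p ω_i / I_f = (0.7970)(29.8) / 0.8676 = 27.38 rpm.
KE_i = ½(0.7970)(3.121 rad/s)² = 3.881 J; KE_f = ½(0.8676)(2.867)² = 3.565 J.
Fraction lost = 0.08133.

fraction ≈ 0.0813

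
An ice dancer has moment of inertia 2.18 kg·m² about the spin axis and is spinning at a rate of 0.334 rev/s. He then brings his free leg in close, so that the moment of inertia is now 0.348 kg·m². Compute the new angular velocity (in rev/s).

Angular momentum about the spin axis is conserved since the torque about it is zero.
ω₂ = I₁ω₁ / I₂ = (2.180)(0.334 rev/s) / (0.3480) = 2.092 rev/s.

ω₂ ≈ 2.09 rev/s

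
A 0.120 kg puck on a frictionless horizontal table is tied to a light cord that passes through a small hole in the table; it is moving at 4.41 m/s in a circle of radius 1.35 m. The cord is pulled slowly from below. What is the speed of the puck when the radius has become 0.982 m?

v₂ ≈ 6.06 m/s

The only horizontal force on the mass is along the cord (radial), so it exerts no torque about the hole and angular momentum m v r is conserved.
v₂ = v₁ r₁ / r₂ = (4.41)(1.35) / (0.982) = 6.063 m/s.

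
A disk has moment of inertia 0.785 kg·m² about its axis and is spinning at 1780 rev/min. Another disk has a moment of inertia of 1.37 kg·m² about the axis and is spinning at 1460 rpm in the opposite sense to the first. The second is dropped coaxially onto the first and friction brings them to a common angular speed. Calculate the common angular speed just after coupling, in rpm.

No external torque acts about the common axis, so total angular momentum is conserved.
Taking A's sense as positive: L = (0.7850)(1780) − (1.370)(1460) = -602.9 kg·m²·rpm.
Combined I = 0.7850 + 1.370 = 2.155 kg·m².
ω_f = L / I = -602.9 / 2.155 = -279.8 rpm.

|ω_f| ≈ 280 rpm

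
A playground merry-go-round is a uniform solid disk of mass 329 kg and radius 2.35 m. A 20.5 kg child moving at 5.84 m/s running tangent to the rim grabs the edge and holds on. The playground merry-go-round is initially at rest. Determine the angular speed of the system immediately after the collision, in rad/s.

The axle reaction passes through the axle and exerts no torque about it; angular momentum about the axle is conserved through the impact.
I_p = ½(329)(2.35)² = 908.5 kg·m². Taking the sense of the child's angular momentum as positive, L_{child} = m v R = (20.5)(5.84)(2.35) = 281.3 kg·m²/s.
L_i = 0 + 281.3 = 281.3 kg·m²/s.
After sticking, I_f = I_p + m R² = 908.5 + (20.5)(2.35)² = 1022 kg·m².
ω_f = L_i / I_f = 281.3 / 1022 = 0.2754 rad/s.

|ω_f| ≈ 0.275 rad/s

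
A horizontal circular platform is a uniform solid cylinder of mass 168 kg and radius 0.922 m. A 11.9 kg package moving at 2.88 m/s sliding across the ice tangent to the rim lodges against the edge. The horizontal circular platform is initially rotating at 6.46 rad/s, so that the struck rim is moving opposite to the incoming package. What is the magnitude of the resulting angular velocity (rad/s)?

About the central axle the impulsive forces during the collision are internal, so angular momentum about that axis is conserved.
I_p = ½(168)(0.922)² = 71.41 kg·m². Taking the sense of the package's angular momentum as positive, L_{package} = m v R = (11.9)(2.88)(0.922) = 31.60 kg·m²/s.
L_i = −I_p ω_p + m v R = −(71.41)(6.46) + 31.60 = -429.7 kg·m²/s.
After sticking, I_f = I_p + m R² = 71.41 + (11.9)(0.922)² = 81.52 kg·m².
ω_f = L_i / I_f = -429.7 / 81.52 = -5.271 rad/s.

|ω_f| ≈ 5.27 rad/s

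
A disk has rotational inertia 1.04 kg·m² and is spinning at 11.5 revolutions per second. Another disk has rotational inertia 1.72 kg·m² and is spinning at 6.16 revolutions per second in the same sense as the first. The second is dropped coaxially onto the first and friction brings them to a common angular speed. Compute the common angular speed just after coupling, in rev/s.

No external torque acts about the common axis, so total angular momentum is conserved.
Taking A's sense as positive: L = (1.040)(11.5) + (1.720)(6.16) = 22.56 kg·m²·rev/s.
Combined I = 1.040 + 1.720 = 2.760 kg·m².
ω_f = L / I = 22.56 / 2.760 = 8.172 rev/s.

|ω_f| ≈ 8.17 rev/s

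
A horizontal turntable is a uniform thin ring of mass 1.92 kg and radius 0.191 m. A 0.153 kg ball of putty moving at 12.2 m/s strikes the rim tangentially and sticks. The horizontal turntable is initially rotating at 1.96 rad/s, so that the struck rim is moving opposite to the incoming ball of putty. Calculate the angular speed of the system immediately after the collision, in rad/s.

About the axle the impulsive forces during the collision are internal, so angular momentum about that axis is conserved.
I_p = (1.92)(0.191)² = 0.07004 kg·m². Taking the sense of the ball of putty's angular momentum as positive, L_{ball} = m v R = (0.153)(12.2)(0.191) = 0.3565 kg·m²/s.
L_i = −I_p ω_p + m v R = −(0.07004)(1.96) + 0.3565 = 0.2192 kg·m²/s.
After sticking, I_f = I_p + m R² = 0.07004 + (0.153)(0.191)² = 0.07563 kg·m².
ω_f = L_i / I_f = 0.2192 / 0.07563 = 2.899 rad/s.

|ω_f| ≈ 2.90 rad/s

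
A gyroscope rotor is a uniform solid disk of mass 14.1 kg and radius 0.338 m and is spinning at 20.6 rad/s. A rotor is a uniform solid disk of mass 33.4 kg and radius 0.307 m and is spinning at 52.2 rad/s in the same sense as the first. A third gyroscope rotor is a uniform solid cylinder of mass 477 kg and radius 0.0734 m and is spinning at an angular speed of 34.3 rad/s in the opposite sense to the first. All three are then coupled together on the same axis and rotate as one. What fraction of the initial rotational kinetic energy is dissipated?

No external torque acts about the common axis, so total angular momentum is conserved.
Moments of inertia: I_A = ½(14.1)(0.338)² = 0.8054 kg·m²; I_B = ½(33.4)(0.307)² = 1.574 kg·m²; I_C = ½(477)(0.0734)² = 1.285 kg·m².
Taking A's sense as positive: L = (0.8054)(20.6) + (1.574)(52.2) − (1.285)(34.3) = 54.68 kg·m²·rad/s.
Combined I = 0.8054 + 1.574 + 1.285 = 3.664 kg·m².
ω_f = L / I = 54.68 / 3.664 = 14.92 rad/s.
KE_i = ½ΣIω² = 3071 J; KE_f = ½(3.664)(14.92)² = 408.0 J.
Fraction dissipated = (KE_i − KE_f)/KE_i = 0.8672.

fraction ≈ 0.867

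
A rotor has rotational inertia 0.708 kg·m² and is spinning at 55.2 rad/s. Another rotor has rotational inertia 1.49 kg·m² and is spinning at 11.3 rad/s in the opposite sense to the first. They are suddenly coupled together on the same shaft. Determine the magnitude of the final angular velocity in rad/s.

The coupling torques are internal; angular momentum about the shared axis is conserved.
Taking A's sense as positive: L = (0.7080)(55.2) − (1.490)(11.3) = 22.24 kg·m²·rad/s.
Combined I = 0.7080 + 1.490 = 2.198 kg·m².
ω_f = L / I = 22.24 / 2.198 = 10.12 rad/s.

|ω_f| ≈ 10.1 rad/s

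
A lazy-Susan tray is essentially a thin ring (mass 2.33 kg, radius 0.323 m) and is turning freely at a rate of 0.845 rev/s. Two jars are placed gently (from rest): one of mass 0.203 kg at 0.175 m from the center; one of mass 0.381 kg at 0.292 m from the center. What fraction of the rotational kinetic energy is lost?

No external torque acts about the center; L_before = L_after.
I_p = (2.33)(0.323)² = 0.2431 kg·m².
Added inertia Σmr² = (0.203)(0.175)² + (0.381)(0.292)² = 0.03870 kg·m²; I_f = 0.2431 + 0.03870 = 0.2818 kg·m².
ω_f = I_p ω_i / I_f = (0.2431)(0.845) / 0.2818 = 0.7289 rev/s.
KE_i = ½(0.2431)(5.309 rad/s)² = 3.426 J; KE_f = ½(0.2818)(4.580)² = 2.956 J.
Fraction lost = 0.1373.

fraction ≈ 0.137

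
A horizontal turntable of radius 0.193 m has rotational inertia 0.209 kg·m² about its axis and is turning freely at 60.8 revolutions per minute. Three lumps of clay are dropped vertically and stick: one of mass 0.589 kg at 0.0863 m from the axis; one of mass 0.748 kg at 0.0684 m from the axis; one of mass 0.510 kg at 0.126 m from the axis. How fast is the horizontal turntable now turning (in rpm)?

The added mass arrives with no angular momentum about the axis, and any external torque about the axis is negligible, so the system's angular momentum is conserved.
Added inertia Σmr² = (0.589)(0.0863)² + (0.748)(0.0684)² + (0.510)(0.126)² = 0.01598 kg·m²; I_f = 0.2090 + 0.01598 = 0.2250 kg·m².
ω_f = I_p ω_i / I_f = (0.2090)(60.8) / 0.2250 = 56.48 rpm.

ω_f ≈ 56.5 rpm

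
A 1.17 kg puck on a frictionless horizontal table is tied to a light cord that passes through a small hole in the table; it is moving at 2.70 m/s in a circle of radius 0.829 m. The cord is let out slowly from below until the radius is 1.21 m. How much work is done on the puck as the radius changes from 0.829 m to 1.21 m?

W ≈ -2.26 J

Central (radial) force ⇒ zero torque about the center ⇒ m v r is constant.
v₂ = v₁ r₁ / r₂ = (2.70)(0.829) / (1.21) = 1.850 m/s.
W = ΔKE = ½m(v₂² − v₁²) = -2.263 J.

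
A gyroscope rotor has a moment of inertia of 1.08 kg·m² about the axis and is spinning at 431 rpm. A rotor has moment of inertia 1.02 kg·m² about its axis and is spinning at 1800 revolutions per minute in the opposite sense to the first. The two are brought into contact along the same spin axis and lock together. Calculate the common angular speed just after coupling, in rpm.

The coupling torques are internal; angular momentum about the shared axis is conserved.
Taking A's sense as positive: L = (1.080)(431) − (1.020)(1800) = -1371 kg·m²·rpm.
Combined I = 1.080 + 1.020 = 2.100 kg·m².
ω_f = L / I = -1371 / 2.100 = -652.6 rpm.

|ω_f| ≈ 653 rpm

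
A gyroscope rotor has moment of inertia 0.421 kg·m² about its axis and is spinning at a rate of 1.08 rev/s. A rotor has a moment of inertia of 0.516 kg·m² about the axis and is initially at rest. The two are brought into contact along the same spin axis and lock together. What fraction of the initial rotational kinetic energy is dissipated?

No external torque acts about the common axis, so total angular momentum is conserved.
Taking A's sense as positive: L = (0.4210)(1.08) = 0.4547 kg·m²·rev/s.
Combined I = 0.4210 + 0.5160 = 0.9370 kg·m².
ω_f = L / I = 0.4547 / 0.9370 = 0.4853 rev/s.
KE_i = ½ΣIω² = 9.693 J; KE_f = ½(0.9370)(3.049)² = 4.355 J.
Fraction dissipated = (KE_i − KE_f)/KE_i = 0.5507.

fraction ≈ 0.551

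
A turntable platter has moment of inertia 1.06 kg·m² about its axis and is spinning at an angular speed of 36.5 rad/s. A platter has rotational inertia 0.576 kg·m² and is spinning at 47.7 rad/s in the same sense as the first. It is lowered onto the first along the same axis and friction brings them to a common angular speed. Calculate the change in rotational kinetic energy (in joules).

No external torque acts about the common axis, so total angular momentum is conserved.
Taking A's sense as positive: L = (1.060)(36.5) + (0.5760)(47.7) = 66.17 kg·m²·rad/s.
Combined I = 1.060 + 0.5760 = 1.636 kg·m².
ω_f = L / I = 66.17 / 1.636 = 40.44 rad/s.
KE_i = ½ΣIω² = 1361 J; KE_f = ½(1.636)(40.44)² = 1338 J.

ΔKE ≈ -23.4 J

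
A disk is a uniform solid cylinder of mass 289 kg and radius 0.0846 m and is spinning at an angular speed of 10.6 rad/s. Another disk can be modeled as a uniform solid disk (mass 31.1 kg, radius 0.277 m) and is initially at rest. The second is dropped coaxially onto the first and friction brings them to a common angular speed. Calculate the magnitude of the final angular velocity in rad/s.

|ω_f| ≈ 4.92 rad/s

The coupling torques are internal; angular momentum about the shared axis is conserved.
Moments of inertia: I_A = ½(289)(0.0846)² = 1.034 kg·m²; I_B = ½(31.1)(0.277)² = 1.193 kg·m².
Taking A's sense as positive: L = (1.034)(10.6) = 10.96 kg·m²·rad/s.
Combined I = 1.034 + 1.193 = 2.227 kg·m².
ω_f = L / I = 10.96 / 2.227 = 4.922 rad/s.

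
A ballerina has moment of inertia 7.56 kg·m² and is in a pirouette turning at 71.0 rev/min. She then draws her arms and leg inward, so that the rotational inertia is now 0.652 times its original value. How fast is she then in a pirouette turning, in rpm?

With no external torque about the axis, L is conserved: I₁ω₁ = I₂ω₂.
I₂ = 0.652 × 7.56 = 4.929 kg·m².
ω₂ = I₁ω₁ / I₂ = (7.560)(71.0 rpm) / (4.929) = 108.9 rpm.

ω₂ ≈ 109 rpm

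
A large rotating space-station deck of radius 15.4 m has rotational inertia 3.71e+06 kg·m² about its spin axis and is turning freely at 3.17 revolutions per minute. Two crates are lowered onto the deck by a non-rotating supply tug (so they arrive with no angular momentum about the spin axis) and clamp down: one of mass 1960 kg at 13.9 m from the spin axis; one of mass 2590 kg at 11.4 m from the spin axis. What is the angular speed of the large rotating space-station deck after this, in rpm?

ω_f ≈ 2.66 rpm

No external torque acts about the spin axis; L_before = L_after.
Added inertia Σmr² = (1960)(13.9)² + (2590)(11.4)² = 7.153e+05 kg·m²; I_f = 3.710e+06 + 7.153e+05 = 4.425e+06 kg·m².
ω_f = I_p ω_i / I_f = (3.710e+06)(3.17) / 4.425e+06 = 2.658 rpm.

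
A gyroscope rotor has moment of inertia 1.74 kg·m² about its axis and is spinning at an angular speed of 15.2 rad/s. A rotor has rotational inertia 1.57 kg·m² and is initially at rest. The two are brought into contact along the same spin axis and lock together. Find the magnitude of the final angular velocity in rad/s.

|ω_f| ≈ 7.99 rad/s

No external torque acts about the common axis, so total angular momentum is conserved.
Taking A's sense as positive: L = (1.740)(15.2) = 26.45 kg·m²·rad/s.
Combined I = 1.740 + 1.570 = 3.310 kg·m².
ω_f = L / I = 26.45 / 3.310 = 7.990 rad/s.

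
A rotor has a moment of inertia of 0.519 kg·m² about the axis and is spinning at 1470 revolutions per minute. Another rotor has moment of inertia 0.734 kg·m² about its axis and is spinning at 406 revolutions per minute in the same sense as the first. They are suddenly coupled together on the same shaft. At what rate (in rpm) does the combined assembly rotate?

|ω_f| ≈ 847 rpm

No external torque acts about the common axis, so total angular momentum is conserved.
Taking A's sense as positive: L = (0.5190)(1470) + (0.7340)(406) = 1061 kg·m²·rpm.
Combined I = 0.5190 + 0.7340 = 1.253 kg·m².
ω_f = L / I = 1061 / 1.253 = 846.7 rpm.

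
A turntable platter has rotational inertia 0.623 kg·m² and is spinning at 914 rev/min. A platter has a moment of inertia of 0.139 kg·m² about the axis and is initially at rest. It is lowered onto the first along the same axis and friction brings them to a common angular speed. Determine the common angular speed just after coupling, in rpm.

|ω_f| ≈ 747 rpm

The coupling torques are internal; angular momentum about the shared axis is conserved.
Taking A's sense as positive: L = (0.6230)(914) = 569.4 kg·m²·rpm.
Combined I = 0.6230 + 0.1390 = 0.7620 kg·m².
ω_f = L / I = 569.4 / 0.7620 = 747.3 rpm.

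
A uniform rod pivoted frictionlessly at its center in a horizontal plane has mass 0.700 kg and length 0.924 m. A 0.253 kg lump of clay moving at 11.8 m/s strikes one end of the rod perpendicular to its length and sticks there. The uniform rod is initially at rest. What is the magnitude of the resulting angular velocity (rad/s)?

The axle reaction passes through the pivot and exerts no torque about it; angular momentum about the pivot is conserved through the impact.
I_p = (1/12)(0.700)(0.924)² = 0.04980 kg·m². Taking the sense of the lump of clay's angular momentum as positive, L_{lump} = m v R = (0.253)(11.8)(0.924/2) = 1.379 kg·m²/s.
L_i = 0 + 1.379 = 1.379 kg·m²/s.
After sticking, I_f = I_p + m R² = 0.04980 + (0.253)(0.924/2)² = 0.1038 kg·m².
ω_f = L_i / I_f = 1.379 / 0.1038 = 13.29 rad/s.

|ω_f| ≈ 13.3 rad/s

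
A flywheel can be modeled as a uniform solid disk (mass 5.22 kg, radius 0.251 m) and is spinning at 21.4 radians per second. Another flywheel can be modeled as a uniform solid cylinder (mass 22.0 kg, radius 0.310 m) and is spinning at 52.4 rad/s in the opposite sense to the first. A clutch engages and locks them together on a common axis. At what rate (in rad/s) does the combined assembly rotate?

No external torque acts about the common axis, so total angular momentum is conserved.
Moments of inertia: I_A = ½(5.22)(0.251)² = 0.1644 kg·m²; I_B = ½(22.0)(0.310)² = 1.057 kg·m².
Taking A's sense as positive: L = (0.1644)(21.4) − (1.057)(52.4) = -51.87 kg·m²·rad/s.
Combined I = 0.1644 + 1.057 = 1.222 kg·m².
ω_f = L / I = -51.87 / 1.222 = -42.47 rad/s.

|ω_f| ≈ 42.5 rad/s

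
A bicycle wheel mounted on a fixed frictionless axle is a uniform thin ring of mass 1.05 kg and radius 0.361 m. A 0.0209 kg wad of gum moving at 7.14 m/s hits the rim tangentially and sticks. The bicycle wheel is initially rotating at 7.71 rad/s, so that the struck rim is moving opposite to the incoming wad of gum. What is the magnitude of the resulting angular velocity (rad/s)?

The axle reaction passes through the axle and exerts no torque about it; angular momentum about the axle is conserved through the impact.
I_p = (1.05)(0.361)² = 0.1368 kg·m². Taking the sense of the wad of gum's angular momentum as positive, L_{wad} = m v R = (0.0209)(7.14)(0.361) = 0.05387 kg·m²/s.
L_i = −I_p ω_p + m v R = −(0.1368)(7.71) + 0.05387 = -1.001 kg·m²/s.
After sticking, I_f = I_p + m R² = 0.1368 + (0.0209)(0.361)² = 0.1396 kg·m².
ω_f = L_i / I_f = -1.001 / 0.1396 = -7.174 rad/s.

|ω_f| ≈ 7.17 rad/s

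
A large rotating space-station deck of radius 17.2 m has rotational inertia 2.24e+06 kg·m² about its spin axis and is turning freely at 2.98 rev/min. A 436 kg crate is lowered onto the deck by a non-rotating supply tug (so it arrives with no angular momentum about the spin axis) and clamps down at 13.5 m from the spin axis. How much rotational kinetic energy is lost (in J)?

No external torque acts about the spin axis; L_before = L_after.
Added inertia Σmr² = (436)(13.5)² = 79460 kg·m²; I_f = 2.240e+06 + 79460 = 2.319e+06 kg·m².
ω_f = I_p ω_i / I_f = (2.240e+06)(2.98) / 2.319e+06 = 2.878 rpm.
KE_i = ½(2.240e+06)(0.3121 rad/s)² = 1.091e+05 J; KE_f = ½(2.319e+06)(0.3014)² = 1.053e+05 J.

energy lost ≈ 3740 J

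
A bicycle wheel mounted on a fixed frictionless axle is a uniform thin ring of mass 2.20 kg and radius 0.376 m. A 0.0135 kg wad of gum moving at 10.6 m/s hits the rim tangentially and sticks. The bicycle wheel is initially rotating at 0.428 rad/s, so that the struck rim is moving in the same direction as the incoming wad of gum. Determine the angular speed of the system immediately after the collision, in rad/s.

|ω_f| ≈ 0.597 rad/s

About the axle the impulsive forces during the collision are internal, so angular momentum about that axis is conserved.
I_p = (2.20)(0.376)² = 0.3110 kg·m². Taking the sense of the wad of gum's angular momentum as positive, L_{wad} = m v R = (0.0135)(10.6)(0.376) = 0.05381 kg·m²/s.
L_i = +I_p ω_p + m v R = +(0.3110)(0.428) + 0.05381 = 0.1869 kg·m²/s.
After sticking, I_f = I_p + m R² = 0.3110 + (0.0135)(0.376)² = 0.3129 kg·m².
ω_f = L_i / I_f = 0.1869 / 0.3129 = 0.5973 rad/s.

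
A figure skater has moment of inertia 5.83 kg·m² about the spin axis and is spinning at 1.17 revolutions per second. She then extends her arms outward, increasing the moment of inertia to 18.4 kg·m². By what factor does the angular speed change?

ω₂/ω₁ ≈ 0.317

With no external torque about the axis, L is conserved: I₁ω₁ = I₂ω₂.
ω₂/ω₁ = I₁/I₂ = 5.830 / 18.40 = 0.3168.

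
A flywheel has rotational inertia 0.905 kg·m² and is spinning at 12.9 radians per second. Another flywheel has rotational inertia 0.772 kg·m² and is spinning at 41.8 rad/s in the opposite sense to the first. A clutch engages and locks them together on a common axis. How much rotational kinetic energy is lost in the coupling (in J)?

ΔKE lost ≈ 623 J

The coupling torques are internal; angular momentum about the shared axis is conserved.
Taking A's sense as positive: L = (0.9050)(12.9) − (0.7720)(41.8) = -20.60 kg·m²·rad/s.
Combined I = 0.9050 + 0.7720 = 1.677 kg·m².
ω_f = L / I = -20.60 / 1.677 = -12.28 rad/s.
KE_i = ½ΣIω² = 749.7 J; KE_f = ½(1.677)(12.28)² = 126.5 J.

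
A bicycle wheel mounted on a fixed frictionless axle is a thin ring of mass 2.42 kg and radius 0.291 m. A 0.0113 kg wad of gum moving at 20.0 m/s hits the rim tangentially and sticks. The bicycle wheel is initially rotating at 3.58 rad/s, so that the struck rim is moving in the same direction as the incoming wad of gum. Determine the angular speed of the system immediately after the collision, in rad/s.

The axle reaction passes through the axle and exerts no torque about it; angular momentum about the axle is conserved through the impact.
I_p = (2.42)(0.291)² = 0.2049 kg·m². Taking the sense of the wad of gum's angular momentum as positive, L_{wad} = m v R = (0.0113)(20.0)(0.291) = 0.06577 kg·m²/s.
L_i = +I_p ω_p + m v R = +(0.2049)(3.58) + 0.06577 = 0.7994 kg·m²/s.
After sticking, I_f = I_p + m R² = 0.2049 + (0.0113)(0.291)² = 0.2059 kg·m².
ω_f = L_i / I_f = 0.7994 / 0.2059 = 3.883 rad/s.

|ω_f| ≈ 3.88 rad/s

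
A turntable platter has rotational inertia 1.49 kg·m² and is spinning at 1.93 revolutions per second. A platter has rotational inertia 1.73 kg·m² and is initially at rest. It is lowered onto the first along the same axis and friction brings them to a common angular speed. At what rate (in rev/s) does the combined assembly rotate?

The coupling torques are internal; angular momentum about the shared axis is conserved.
Taking A's sense as positive: L = (1.490)(1.93) = 2.876 kg·m²·rev/s.
Combined I = 1.490 + 1.730 = 3.220 kg·m².
ω_f = L / I = 2.876 / 3.220 = 0.8931 rev/s.

|ω_f| ≈ 0.893 rev/s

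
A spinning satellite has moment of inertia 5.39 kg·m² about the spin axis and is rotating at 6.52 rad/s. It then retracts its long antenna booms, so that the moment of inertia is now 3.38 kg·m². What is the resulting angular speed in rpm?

ω₂ ≈ 99.3 rpm

With no external torque about the axis, L is conserved: I₁ω₁ = I₂ω₂.
ω₂ = I₁ω₁ / I₂ = (5.390)(6.52 rad/s) / (3.380) = 10.40 rad/s = 99.29 rpm.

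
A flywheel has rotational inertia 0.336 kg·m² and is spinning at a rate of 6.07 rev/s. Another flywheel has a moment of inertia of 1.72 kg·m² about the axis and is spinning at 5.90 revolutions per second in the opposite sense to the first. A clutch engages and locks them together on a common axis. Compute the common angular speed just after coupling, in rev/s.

The coupling torques are internal; angular momentum about the shared axis is conserved.
Taking A's sense as positive: L = (0.3360)(6.07) − (1.720)(5.90) = -8.108 kg·m²·rev/s.
Combined I = 0.3360 + 1.720 = 2.056 kg·m².
ω_f = L / I = -8.108 / 2.056 = -3.944 rev/s.

|ω_f| ≈ 3.94 rev/s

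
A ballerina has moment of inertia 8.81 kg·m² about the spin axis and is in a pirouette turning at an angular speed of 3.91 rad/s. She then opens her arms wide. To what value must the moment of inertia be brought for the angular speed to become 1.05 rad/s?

Angular momentum about the spin axis is conserved since the torque about it is zero.
I₂ = I₁ω₁ / ω₂ = (8.81)(3.91) / (1.05) = 32.81 kg·m².

I₂ ≈ 32.8 kg·m²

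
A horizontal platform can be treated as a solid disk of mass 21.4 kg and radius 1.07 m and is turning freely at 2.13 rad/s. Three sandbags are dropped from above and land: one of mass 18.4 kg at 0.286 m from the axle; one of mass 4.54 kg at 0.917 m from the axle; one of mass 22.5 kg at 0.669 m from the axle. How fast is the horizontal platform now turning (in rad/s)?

ω_f ≈ 0.944 rad/s

No external torque acts about the axle; L_before = L_after.
I_p = ½(21.4)(1.07)² = 12.25 kg·m².
Added inertia Σmr² = (18.4)(0.286)² + (4.54)(0.917)² + (22.5)(0.669)² = 15.39 kg·m²; I_f = 12.25 + 15.39 = 27.64 kg·m².
ω_f = I_p ω_i / I_f = (12.25)(2.13) / 27.64 = 0.9439 rad/s.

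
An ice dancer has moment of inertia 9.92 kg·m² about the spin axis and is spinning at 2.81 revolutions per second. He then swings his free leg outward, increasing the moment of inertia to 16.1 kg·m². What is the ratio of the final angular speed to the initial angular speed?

ω₂/ω₁ ≈ 0.616

No external torque acts about the spin axis, so angular momentum is conserved.
ω₂/ω₁ = I₁/I₂ = 9.920 / 16.10 = 0.6161.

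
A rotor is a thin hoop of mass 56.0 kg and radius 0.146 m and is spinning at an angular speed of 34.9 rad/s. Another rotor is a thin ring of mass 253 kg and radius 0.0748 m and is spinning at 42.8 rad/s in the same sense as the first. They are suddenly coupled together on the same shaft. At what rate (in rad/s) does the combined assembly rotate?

|ω_f| ≈ 39.2 rad/s

The coupling torques are internal; angular momentum about the shared axis is conserved.
Moments of inertia: I_A = (56.0)(0.146)² = 1.194 kg·m²; I_B = (253)(0.0748)² = 1.416 kg·m².
Taking A's sense as positive: L = (1.194)(34.9) + (1.416)(42.8) = 102.2 kg·m²·rad/s.
Combined I = 1.194 + 1.416 = 2.609 kg·m².
ω_f = L / I = 102.2 / 2.609 = 39.19 rad/s.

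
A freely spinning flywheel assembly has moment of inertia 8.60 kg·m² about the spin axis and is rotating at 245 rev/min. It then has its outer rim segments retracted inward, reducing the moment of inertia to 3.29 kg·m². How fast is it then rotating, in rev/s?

ω₂ ≈ 10.7 rev/s

No external torque acts about the spin axis, so angular momentum is conserved.
ω₂ = I₁ω₁ / I₂ = (8.600)(245 rpm) / (3.290) = 640.4 rpm = 10.67 rev/s.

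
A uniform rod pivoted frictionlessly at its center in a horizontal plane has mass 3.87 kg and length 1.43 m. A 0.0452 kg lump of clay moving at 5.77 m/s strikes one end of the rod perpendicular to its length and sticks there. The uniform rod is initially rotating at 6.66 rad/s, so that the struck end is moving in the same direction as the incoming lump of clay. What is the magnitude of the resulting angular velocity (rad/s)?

|ω_f| ≈ 6.71 rad/s

About the pivot the impulsive forces during the collision are internal, so angular momentum about that axis is conserved.
I_p = (1/12)(3.87)(1.43)² = 0.6595 kg·m². Taking the sense of the lump of clay's angular momentum as positive, L_{lump} = m v R = (0.0452)(5.77)(1.43/2) = 0.1865 kg·m²/s.
L_i = +I_p ω_p + m v R = +(0.6595)(6.66) + 0.1865 = 4.579 kg·m²/s.
After sticking, I_f = I_p + m R² = 0.6595 + (0.0452)(1.43/2)² = 0.6826 kg·m².
ω_f = L_i / I_f = 4.579 / 0.6826 = 6.708 rad/s.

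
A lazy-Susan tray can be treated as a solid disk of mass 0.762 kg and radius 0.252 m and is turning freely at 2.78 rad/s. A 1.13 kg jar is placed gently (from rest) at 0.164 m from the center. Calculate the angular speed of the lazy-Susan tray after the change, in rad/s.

ω_f ≈ 1.23 rad/s

The added mass arrives with no angular momentum about the center, and any external torque about the center is negligible, so the system's angular momentum is conserved.
I_p = ½(0.762)(0.252)² = 0.02420 kg·m².
Added inertia Σmr² = (1.13)(0.164)² = 0.03039 kg·m²; I_f = 0.02420 + 0.03039 = 0.05459 kg·m².
ω_f = I_p ω_i / I_f = (0.02420)(2.78) / 0.05459 = 1.232 rad/s.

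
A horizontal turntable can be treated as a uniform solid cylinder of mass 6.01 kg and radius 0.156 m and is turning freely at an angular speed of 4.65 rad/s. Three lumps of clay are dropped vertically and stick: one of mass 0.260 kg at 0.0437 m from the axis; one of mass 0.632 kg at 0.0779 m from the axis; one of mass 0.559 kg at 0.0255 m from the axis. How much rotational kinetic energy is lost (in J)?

The added mass arrives with no angular momentum about the axis, and any external torque about the axis is negligible, so the system's angular momentum is conserved.
I_p = ½(6.01)(0.156)² = 0.07313 kg·m².
Added inertia Σmr² = (0.260)(0.0437)² + (0.632)(0.0779)² + (0.559)(0.0255)² = 0.004695 kg·m²; I_f = 0.07313 + 0.004695 = 0.07782 kg·m².
ω_f = I_p ω_i / I_f = (0.07313)(4.65) / 0.07782 = 4.369 rad/s.
KE_i = ½(0.07313)(4.650 rad/s)² = 0.7906 J; KE_f = ½(0.07782)(4.369)² = 0.7429 J.

energy lost ≈ 0.0477 J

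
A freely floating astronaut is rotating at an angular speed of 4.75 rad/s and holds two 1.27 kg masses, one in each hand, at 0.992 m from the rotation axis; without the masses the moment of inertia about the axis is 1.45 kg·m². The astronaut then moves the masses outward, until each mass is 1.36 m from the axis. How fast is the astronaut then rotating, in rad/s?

ω₂ ≈ 3.05 rad/s

No external torque acts about the spin axis, so angular momentum is conserved.
I₁ = 1.45 + 2(1.27)(0.992)² = 3.950 kg·m²; I₂ = 1.45 + 2(1.27)(1.36)² = 6.148 kg·m².
ω₂ = I₁ω₁ / I₂ = (3.950)(4.75 rad/s) / (6.148) = 3.051 rad/s.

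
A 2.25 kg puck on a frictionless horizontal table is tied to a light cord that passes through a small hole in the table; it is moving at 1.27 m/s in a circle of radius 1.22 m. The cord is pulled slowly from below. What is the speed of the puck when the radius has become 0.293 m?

The only horizontal force on the mass is along the cord (radial), so it exerts no torque about the hole and angular momentum m v r is conserved.
v₂ = v₁ r₁ / r₂ = (1.27)(1.22) / (0.293) = 5.288 m/s.

v₂ ≈ 5.29 m/s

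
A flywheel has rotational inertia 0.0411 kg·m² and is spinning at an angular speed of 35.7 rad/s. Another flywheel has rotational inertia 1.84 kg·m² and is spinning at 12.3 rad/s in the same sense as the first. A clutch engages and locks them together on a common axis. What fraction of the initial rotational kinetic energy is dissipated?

No external torque acts about the common axis, so total angular momentum is conserved.
Taking A's sense as positive: L = (0.04110)(35.7) + (1.840)(12.3) = 24.10 kg·m²·rad/s.
Combined I = 0.04110 + 1.840 = 1.881 kg·m².
ω_f = L / I = 24.10 / 1.881 = 12.81 rad/s.
KE_i = ½ΣIω² = 165.4 J; KE_f = ½(1.881)(12.81)² = 154.4 J.
Fraction dissipated = (KE_i − KE_f)/KE_i = 0.06655.

fraction ≈ 0.0666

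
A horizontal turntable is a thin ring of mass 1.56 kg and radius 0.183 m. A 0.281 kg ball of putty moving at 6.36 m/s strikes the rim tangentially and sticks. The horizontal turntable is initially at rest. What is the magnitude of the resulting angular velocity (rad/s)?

The axle reaction passes through the axle and exerts no torque about it; angular momentum about the axle is conserved through the impact.
I_p = (1.56)(0.183)² = 0.05224 kg·m². Taking the sense of the ball of putty's angular momentum as positive, L_{ball} = m v R = (0.281)(6.36)(0.183) = 0.3271 kg·m²/s.
L_i = 0 + 0.3271 = 0.3271 kg·m²/s.
After sticking, I_f = I_p + m R² = 0.05224 + (0.281)(0.183)² = 0.06165 kg·m².
ω_f = L_i / I_f = 0.3271 / 0.06165 = 5.305 rad/s.

|ω_f| ≈ 5.30 rad/s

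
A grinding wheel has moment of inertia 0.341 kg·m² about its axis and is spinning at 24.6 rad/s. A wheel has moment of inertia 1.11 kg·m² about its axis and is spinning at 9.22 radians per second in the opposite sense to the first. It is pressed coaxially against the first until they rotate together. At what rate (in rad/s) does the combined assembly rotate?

|ω_f| ≈ 1.27 rad/s

No external torque acts about the common axis, so total angular momentum is conserved.
Taking A's sense as positive: L = (0.3410)(24.6) − (1.110)(9.22) = -1.846 kg·m²·rad/s.
Combined I = 0.3410 + 1.110 = 1.451 kg·m².
ω_f = L / I = -1.846 / 1.451 = -1.272 rad/s.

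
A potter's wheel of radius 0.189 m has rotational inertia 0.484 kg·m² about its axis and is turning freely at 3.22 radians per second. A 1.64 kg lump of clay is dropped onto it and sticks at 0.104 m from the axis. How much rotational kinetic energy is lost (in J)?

The added mass arrives with no angular momentum about the axis, and any external torque about the axis is negligible, so the system's angular momentum is conserved.
Added inertia Σmr² = (1.64)(0.104)² = 0.01774 kg·m²; I_f = 0.4840 + 0.01774 = 0.5017 kg·m².
ω_f = I_p ω_i / I_f = (0.4840)(3.22) / 0.5017 = 3.106 rad/s.
KE_i = ½(0.4840)(3.220 rad/s)² = 2.509 J; KE_f = ½(0.5017)(3.106)² = 2.420 J.

energy lost ≈ 0.0887 J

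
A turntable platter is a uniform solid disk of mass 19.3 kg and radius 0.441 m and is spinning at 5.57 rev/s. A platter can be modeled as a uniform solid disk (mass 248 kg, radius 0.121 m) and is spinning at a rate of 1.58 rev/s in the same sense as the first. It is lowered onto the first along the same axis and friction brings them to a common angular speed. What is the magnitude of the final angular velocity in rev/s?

No external torque acts about the common axis, so total angular momentum is conserved.
Moments of inertia: I_A = ½(19.3)(0.441)² = 1.877 kg·m²; I_B = ½(248)(0.121)² = 1.815 kg·m².
Taking A's sense as positive: L = (1.877)(5.57) + (1.815)(1.58) = 13.32 kg·m²·rev/s.
Combined I = 1.877 + 1.815 = 3.692 kg·m².
ω_f = L / I = 13.32 / 3.692 = 3.608 rev/s.

|ω_f| ≈ 3.61 rev/s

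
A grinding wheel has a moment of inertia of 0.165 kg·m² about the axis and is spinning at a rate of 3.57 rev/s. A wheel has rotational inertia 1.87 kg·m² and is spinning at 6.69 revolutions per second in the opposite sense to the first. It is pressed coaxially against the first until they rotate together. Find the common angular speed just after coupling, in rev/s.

The coupling torques are internal; angular momentum about the shared axis is conserved.
Taking A's sense as positive: L = (0.1650)(3.57) − (1.870)(6.69) = -11.92 kg·m²·rev/s.
Combined I = 0.1650 + 1.870 = 2.035 kg·m².
ω_f = L / I = -11.92 / 2.035 = -5.858 rev/s.

|ω_f| ≈ 5.86 rev/s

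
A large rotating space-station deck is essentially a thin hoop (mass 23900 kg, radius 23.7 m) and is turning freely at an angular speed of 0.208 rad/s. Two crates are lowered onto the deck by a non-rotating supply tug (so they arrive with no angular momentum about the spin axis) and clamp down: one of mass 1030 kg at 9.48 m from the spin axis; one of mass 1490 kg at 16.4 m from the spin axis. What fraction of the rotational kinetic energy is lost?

No external torque acts about the spin axis; L_before = L_after.
I_p = (23900)(23.7)² = 1.342e+07 kg·m².
Added inertia Σmr² = (1030)(9.48)² + (1490)(16.4)² = 4.933e+05 kg·m²; I_f = 1.342e+07 + 4.933e+05 = 1.392e+07 kg·m².
ω_f = I_p ω_i / I_f = (1.342e+07)(0.208) / 1.392e+07 = 0.2006 rad/s.
KE_i = ½(1.342e+07)(0.2080 rad/s)² = 2.904e+05 J; KE_f = ½(1.392e+07)(0.2006)² = 2.801e+05 J.
Fraction lost = 0.03545.

fraction ≈ 0.0354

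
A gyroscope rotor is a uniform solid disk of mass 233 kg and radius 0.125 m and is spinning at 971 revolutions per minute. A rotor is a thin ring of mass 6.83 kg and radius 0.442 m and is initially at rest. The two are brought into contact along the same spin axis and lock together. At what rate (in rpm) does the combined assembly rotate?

The coupling torques are internal; angular momentum about the shared axis is conserved.
Moments of inertia: I_A = ½(233)(0.125)² = 1.820 kg·m²; I_B = (6.83)(0.442)² = 1.334 kg·m².
Taking A's sense as positive: L = (1.820)(971) = 1768 kg·m²·rpm.
Combined I = 1.820 + 1.334 = 3.155 kg·m².
ω_f = L / I = 1768 / 3.155 = 560.3 rpm.

|ω_f| ≈ 560 rpm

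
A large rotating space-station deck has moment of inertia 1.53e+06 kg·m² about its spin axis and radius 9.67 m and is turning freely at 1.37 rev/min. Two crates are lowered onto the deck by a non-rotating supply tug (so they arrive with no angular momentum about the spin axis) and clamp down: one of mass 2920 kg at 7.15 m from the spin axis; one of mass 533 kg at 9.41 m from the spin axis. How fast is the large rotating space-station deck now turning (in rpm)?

ω_f ≈ 1.21 rpm

No external torque acts about the spin axis; L_before = L_after.
Added inertia Σmr² = (2920)(7.15)² + (533)(9.41)² = 1.965e+05 kg·m²; I_f = 1.530e+06 + 1.965e+05 = 1.726e+06 kg·m².
ω_f = I_p ω_i / I_f = (1.530e+06)(1.37) / 1.726e+06 = 1.214 rpm.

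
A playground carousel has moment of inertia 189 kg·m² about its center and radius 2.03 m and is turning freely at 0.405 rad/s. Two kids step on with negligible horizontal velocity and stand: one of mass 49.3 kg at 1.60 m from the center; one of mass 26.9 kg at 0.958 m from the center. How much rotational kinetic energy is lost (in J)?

energy lost ≈ 6.88 J

No external torque acts about the center; L_before = L_after.
Added inertia Σmr² = (49.3)(1.60)² + (26.9)(0.958)² = 150.9 kg·m²; I_f = 189.0 + 150.9 = 339.9 kg·m².
ω_f = I_p ω_i / I_f = (189.0)(0.405) / 339.9 = 0.2252 rad/s.
KE_i = ½(189.0)(0.4050 rad/s)² = 15.50 J; KE_f = ½(339.9)(0.2252)² = 8.619 J.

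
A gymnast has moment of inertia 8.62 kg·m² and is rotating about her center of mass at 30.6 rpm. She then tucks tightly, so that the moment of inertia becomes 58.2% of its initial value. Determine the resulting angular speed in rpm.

ω₂ ≈ 52.6 rpm

No external torque acts about the spin axis, so angular momentum is conserved.
I₂ = 0.582 × 8.62 = 5.017 kg·m².
ω₂ = I₁ω₁ / I₂ = (8.620)(30.6 rpm) / (5.017) = 52.58 rpm.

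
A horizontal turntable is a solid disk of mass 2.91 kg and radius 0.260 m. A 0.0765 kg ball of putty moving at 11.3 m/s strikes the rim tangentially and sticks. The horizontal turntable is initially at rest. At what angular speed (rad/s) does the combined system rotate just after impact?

|ω_f| ≈ 2.17 rad/s

The axle reaction passes through the axle and exerts no torque about it; angular momentum about the axle is conserved through the impact.
I_p = ½(2.91)(0.260)² = 0.09836 kg·m². Taking the sense of the ball of putty's angular momentum as positive, L_{ball} = m v R = (0.0765)(11.3)(0.260) = 0.2248 kg·m²/s.
L_i = 0 + 0.2248 = 0.2248 kg·m²/s.
After sticking, I_f = I_p + m R² = 0.09836 + (0.0765)(0.260)² = 0.1035 kg·m².
ω_f = L_i / I_f = 0.2248 / 0.1035 = 2.171 rad/s.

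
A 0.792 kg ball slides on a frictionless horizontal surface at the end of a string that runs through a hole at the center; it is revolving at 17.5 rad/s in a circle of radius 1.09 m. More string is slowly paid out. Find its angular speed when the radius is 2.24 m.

The constraining force is radial, so m r² ω about the center is conserved.
ω₂ = ω₁ (r₁/r₂)² = (17.5)(1.09/2.24)² = 4.144 rad/s.

ω₂ ≈ 4.14 rad/s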